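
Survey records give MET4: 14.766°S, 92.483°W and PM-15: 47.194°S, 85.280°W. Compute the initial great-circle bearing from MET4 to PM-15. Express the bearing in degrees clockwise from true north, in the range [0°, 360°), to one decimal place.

Δλ = 7.2030°
y = sin Δλ · cos φ₂ = 0.085202
x = cos φ₁ sin φ₂ − sin φ₁ cos φ₂ cos Δλ = -0.537606
θ = atan2(y, x) = 170.9945° → 170.9945° (mod 360°)

171.0°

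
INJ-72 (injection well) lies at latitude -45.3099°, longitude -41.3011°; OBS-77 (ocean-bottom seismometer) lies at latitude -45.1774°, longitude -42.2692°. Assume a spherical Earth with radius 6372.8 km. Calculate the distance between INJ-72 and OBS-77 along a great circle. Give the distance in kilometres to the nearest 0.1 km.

77.2 km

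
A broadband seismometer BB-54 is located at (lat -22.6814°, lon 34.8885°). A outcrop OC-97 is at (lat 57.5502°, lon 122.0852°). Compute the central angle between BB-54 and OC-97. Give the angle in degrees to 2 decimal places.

Δφ = 80.2316°,  Δλ = 87.1967°
a = sin²(Δφ/2) + cos φ₁ cos φ₂ sin²(Δλ/2) = 0.650593
c = 2·arcsin(√a) = 1.876733 rad = 107.5289°

107.53°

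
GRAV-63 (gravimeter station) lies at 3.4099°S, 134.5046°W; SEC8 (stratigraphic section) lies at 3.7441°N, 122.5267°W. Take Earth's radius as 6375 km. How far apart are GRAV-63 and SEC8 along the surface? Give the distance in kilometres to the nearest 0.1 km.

1551.6 km

Δφ = 7.1540°,  Δλ = 11.9779°
a = sin²(Δφ/2) + cos φ₁ cos φ₂ sin²(Δλ/2) = 0.014736
c = 2·arcsin(√a) = 0.243386 rad = 13.9450°
d = R·c = 6375 × 0.243386 = 1551.6 km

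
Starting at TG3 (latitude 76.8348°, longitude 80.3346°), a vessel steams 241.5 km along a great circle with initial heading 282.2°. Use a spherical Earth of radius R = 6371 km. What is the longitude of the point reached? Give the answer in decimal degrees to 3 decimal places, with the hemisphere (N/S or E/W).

δ = d/R = 241.5/6371 = 0.037906 rad
φ₂ = arcsin(sin φ₁ cos δ + cos φ₁ sin δ cos θ)
   = arcsin(0.97372·0.99928 + 0.22776·0.03790·0.21132) = 77.12075°
λ₂ = λ₁ + atan2(sin θ sin δ cos φ₁, cos δ − sin φ₁ sin φ₂) = 70.76877°

70.769°E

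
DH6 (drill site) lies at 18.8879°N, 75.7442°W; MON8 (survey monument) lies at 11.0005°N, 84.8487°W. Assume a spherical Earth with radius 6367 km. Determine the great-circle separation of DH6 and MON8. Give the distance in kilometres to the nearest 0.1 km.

1312.2 km

Δφ = -7.8874°,  Δλ = -9.1045°
a = sin²(Δφ/2) + cos φ₁ cos φ₂ sin²(Δλ/2) = 0.010581
c = 2·arcsin(√a) = 0.206090 rad = 11.8081°
d = R·c = 6367 × 0.206090 = 1312.2 km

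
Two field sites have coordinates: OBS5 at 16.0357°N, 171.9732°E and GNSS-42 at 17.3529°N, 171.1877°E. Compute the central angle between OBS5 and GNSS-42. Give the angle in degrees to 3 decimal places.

Δφ = 1.3172°,  Δλ = -0.7855°
a = sin²(Δφ/2) + cos φ₁ cos φ₂ sin²(Δλ/2) = 0.000175
c = 2·arcsin(√a) = 0.026475 rad = 1.5169°

1.517°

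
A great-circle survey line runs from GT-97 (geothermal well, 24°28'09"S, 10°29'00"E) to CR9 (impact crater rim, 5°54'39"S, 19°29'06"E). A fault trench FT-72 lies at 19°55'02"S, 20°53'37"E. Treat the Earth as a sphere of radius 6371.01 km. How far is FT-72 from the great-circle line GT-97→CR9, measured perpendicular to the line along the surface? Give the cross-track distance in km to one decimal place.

GT-97: φ = -24.46917°, λ = +10.48333°
CR9: φ = -5.91083°, λ = +19.48500°
FT-72: φ = -19.91722°, λ = +20.89361°
δ₁₃ = central angle GT-97→FT-72 = 0.185959 rad  (haversine)
θ₁₃ = bearing GT-97→FT-72 = 66.760°,  θ₁₂ = bearing GT-97→CR9 = 26.423°
dₓₜ = R·arcsin(sin δ₁₃ · sin(θ₁₃ − θ₁₂)) = 6371.01·arcsin(0.18489·sin(40.337°)) = 764.284 km
|dₓₜ| = 764.284 km

764.3 km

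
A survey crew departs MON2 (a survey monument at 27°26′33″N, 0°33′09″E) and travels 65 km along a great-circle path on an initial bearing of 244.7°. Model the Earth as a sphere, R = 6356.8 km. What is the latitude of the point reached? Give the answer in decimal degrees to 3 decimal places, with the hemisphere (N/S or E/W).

27.191°N

MON2: φ = +27.44250°, λ = +0.55250°
δ = d/R = 65/6356.8 = 0.010225 rad
φ₂ = arcsin(sin φ₁ cos δ + cos φ₁ sin δ cos θ)
   = arcsin(0.46086·0.99995 + 0.88747·0.01023·-0.42736) = 27.19086°
λ₂ = λ₁ + atan2(sin θ sin δ cos φ₁, cos δ − sin φ₁ sin φ₂) = -0.04298°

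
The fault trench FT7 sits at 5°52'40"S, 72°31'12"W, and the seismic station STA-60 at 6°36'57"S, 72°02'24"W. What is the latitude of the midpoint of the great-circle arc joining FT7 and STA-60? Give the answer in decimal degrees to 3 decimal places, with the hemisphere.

6.247°S

FT7: φ = -5.87778°, λ = -72.52000°
STA-60: φ = -6.61583°, λ = -72.04000°
Bx = cos φ₂ cos Δλ = 0.993306,  By = cos φ₂ sin Δλ = 0.008322
φₘ = atan2(sin φ₁ + sin φ₂, √((cos φ₁ + Bx)² + By²)) = -6.24686°
λₘ = λ₁ + atan2(By, cos φ₁ + Bx) = -72.28017°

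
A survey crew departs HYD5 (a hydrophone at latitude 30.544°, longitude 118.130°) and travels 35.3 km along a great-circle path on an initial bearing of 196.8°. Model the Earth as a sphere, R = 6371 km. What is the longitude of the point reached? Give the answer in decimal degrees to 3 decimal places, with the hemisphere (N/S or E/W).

118.024°E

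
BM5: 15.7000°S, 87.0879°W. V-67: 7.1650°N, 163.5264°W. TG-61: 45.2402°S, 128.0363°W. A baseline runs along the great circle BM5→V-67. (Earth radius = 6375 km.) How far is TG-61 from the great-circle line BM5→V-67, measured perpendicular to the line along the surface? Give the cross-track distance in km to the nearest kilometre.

δ₁₃ = central angle BM5→TG-61 = 0.789590 rad  (haversine)
θ₁₃ = bearing BM5→TG-61 = 220.535°,  θ₁₂ = bearing BM5→V-67 = 280.745°
dₓₜ = R·arcsin(sin δ₁₃ · sin(θ₁₃ − θ₁₂)) = 6375·arcsin(0.71006·sin(-60.210°)) = -4232.684 km
|dₓₜ| = 4232.684 km

4233 km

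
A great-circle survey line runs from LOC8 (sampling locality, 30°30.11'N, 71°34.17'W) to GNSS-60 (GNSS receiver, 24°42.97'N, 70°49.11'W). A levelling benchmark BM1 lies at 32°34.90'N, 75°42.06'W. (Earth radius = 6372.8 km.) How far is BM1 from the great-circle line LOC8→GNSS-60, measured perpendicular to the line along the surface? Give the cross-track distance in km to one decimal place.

LOC8: φ = +30.50183°, λ = -71.56950°
GNSS-60: φ = +24.71617°, λ = -70.81850°
BM1: φ = +32.58167°, λ = -75.70100°
δ₁₃ = central angle LOC8→BM1 = 0.071366 rad  (haversine)
θ₁₃ = bearing LOC8→BM1 = 301.638°,  θ₁₂ = bearing LOC8→GNSS-60 = 173.261°
dₓₜ = R·arcsin(sin δ₁₃ · sin(θ₁₃ − θ₁₂)) = 6372.8·arcsin(0.07131·sin(128.377°)) = 356.421 km
|dₓₜ| = 356.421 km

356.4 km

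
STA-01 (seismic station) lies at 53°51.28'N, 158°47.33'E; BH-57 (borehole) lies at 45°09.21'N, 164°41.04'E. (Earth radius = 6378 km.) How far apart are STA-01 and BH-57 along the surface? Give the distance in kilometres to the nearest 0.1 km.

1057.3 km

STA-01: φ = +53.85467°, λ = +158.78883°
BH-57: φ = +45.15350°, λ = +164.68400°
Δφ = -8.7012°,  Δλ = 5.8952°
a = sin²(Δφ/2) + cos φ₁ cos φ₂ sin²(Δλ/2) = 0.006854
c = 2·arcsin(√a) = 0.165774 rad = 9.4981°
d = R·c = 6378 × 0.165774 = 1057.3 km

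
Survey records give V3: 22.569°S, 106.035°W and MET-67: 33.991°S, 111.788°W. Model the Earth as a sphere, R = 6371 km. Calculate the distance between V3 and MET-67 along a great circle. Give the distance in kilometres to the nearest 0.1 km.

Δφ = -11.4220°,  Δλ = -5.7530°
a = sin²(Δφ/2) + cos φ₁ cos φ₂ sin²(Δλ/2) = 0.011831
c = 2·arcsin(√a) = 0.217968 rad = 12.4886°
d = R·c = 6371 × 0.217968 = 1388.7 km

1388.7 km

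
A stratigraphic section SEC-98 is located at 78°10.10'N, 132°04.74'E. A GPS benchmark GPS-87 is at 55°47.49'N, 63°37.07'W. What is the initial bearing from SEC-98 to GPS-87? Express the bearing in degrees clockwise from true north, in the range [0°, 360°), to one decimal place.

12.3°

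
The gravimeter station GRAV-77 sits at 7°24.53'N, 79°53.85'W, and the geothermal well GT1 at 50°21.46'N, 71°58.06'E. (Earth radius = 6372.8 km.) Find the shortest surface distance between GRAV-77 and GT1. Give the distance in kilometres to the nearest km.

13047 km

GRAV-77: φ = +7.40883°, λ = -79.89750°
GT1: φ = +50.35767°, λ = +71.96767°
Δφ = 42.9488°,  Δλ = 151.8652°
a = sin²(Δφ/2) + cos φ₁ cos φ₂ sin²(Δλ/2) = 0.729308
c = 2·arcsin(√a) = 2.047233 rad = 117.2978°
d = R·c = 6372.8 × 2.047233 = 13046.6 km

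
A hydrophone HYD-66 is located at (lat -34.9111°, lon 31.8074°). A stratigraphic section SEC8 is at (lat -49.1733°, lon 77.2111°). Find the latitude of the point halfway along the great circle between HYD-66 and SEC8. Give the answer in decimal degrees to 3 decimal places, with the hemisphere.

Bx = cos φ₂ cos Δλ = 0.459019,  By = cos φ₂ sin Δλ = 0.465533
φₘ = atan2(sin φ₁ + sin φ₂, √((cos φ₁ + Bx)² + By²)) = -44.31530°
λₘ = λ₁ + atan2(By, cos φ₁ + Bx) = 51.80714°

44.315°S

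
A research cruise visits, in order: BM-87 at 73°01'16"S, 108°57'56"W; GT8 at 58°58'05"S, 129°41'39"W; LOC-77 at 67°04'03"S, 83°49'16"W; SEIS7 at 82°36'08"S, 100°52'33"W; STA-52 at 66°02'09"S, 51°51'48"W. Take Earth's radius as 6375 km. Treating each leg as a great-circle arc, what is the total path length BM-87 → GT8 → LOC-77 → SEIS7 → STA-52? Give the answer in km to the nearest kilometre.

8209 km

BM-87: φ = -73.02111°, λ = -108.96556°
GT8: φ = -58.96806°, λ = -129.69417°
LOC-77: φ = -67.06750°, λ = -83.82111°
SEIS7: φ = -82.60222°, λ = -100.87583°
STA-52: φ = -66.03583°, λ = -51.86333°
BM-87→GT8: c = 0.282626 rad, d = 1801.74 km
GT8→LOC-77: c = 0.379065 rad, d = 2416.54 km
LOC-77→SEIS7: c = 0.279251 rad, d = 1780.23 km
SEIS7→STA-52: c = 0.346714 rad, d = 2210.30 km
Total = 1801.74 + 2416.54 + 1780.23 + 2210.30 = 8208.81 km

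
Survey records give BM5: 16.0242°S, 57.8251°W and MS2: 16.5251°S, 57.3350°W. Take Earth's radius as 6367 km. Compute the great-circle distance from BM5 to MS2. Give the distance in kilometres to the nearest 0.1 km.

76.4 km

Δφ = -0.5009°,  Δλ = 0.4901°
a = sin²(Δφ/2) + cos φ₁ cos φ₂ sin²(Δλ/2) = 0.000036
c = 2·arcsin(√a) = 0.011994 rad = 0.6872°
d = R·c = 6367 × 0.011994 = 76.4 km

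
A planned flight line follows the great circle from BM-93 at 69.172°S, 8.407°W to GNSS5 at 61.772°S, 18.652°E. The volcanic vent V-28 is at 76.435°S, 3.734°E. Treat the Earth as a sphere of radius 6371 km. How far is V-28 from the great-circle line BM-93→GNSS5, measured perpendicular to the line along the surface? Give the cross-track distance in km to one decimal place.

δ₁₃ = central angle BM-93→V-28 = 0.140751 rad  (haversine)
θ₁₃ = bearing BM-93→V-28 = 159.413°,  θ₁₂ = bearing BM-93→GNSS5 = 69.509°
dₓₜ = R·arcsin(sin δ₁₃ · sin(θ₁₃ − θ₁₂)) = 6371·arcsin(0.14029·sin(89.903°)) = 896.722 km
|dₓₜ| = 896.722 km

896.7 km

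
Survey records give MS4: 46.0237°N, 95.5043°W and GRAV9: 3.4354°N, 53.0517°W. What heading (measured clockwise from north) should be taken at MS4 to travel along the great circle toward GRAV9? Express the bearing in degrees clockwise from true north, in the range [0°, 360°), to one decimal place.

Δλ = 42.4526°
y = sin Δλ · cos φ₂ = 0.673767
x = cos φ₁ sin φ₂ − sin φ₁ cos φ₂ cos Δλ = -0.488404
θ = atan2(y, x) = 125.9378° → 125.9378° (mod 360°)

125.9°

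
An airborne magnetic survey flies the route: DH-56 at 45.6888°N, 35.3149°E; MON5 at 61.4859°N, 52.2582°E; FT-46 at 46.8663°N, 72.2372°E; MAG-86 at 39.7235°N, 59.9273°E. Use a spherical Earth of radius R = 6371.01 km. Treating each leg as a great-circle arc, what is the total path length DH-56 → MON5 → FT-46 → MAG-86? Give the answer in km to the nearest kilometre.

DH-56→MON5: c = 0.324667 rad, d = 2068.46 km
MON5→FT-46: c = 0.323966 rad, d = 2063.99 km
FT-46→MAG-86: c = 0.199584 rad, d = 1271.55 km
Total = 2068.46 + 2063.99 + 1271.55 = 5404.00 km

5404 km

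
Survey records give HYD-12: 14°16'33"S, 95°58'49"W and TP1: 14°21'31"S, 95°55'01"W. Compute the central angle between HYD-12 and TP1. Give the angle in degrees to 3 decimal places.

0.103°

HYD-12: φ = -14.27583°, λ = -95.98028°
TP1: φ = -14.35861°, λ = -95.91694°
Δφ = -0.0828°,  Δλ = 0.0633°
a = sin²(Δφ/2) + cos φ₁ cos φ₂ sin²(Δλ/2) = 0.000001
c = 2·arcsin(√a) = 0.001798 rad = 0.1030°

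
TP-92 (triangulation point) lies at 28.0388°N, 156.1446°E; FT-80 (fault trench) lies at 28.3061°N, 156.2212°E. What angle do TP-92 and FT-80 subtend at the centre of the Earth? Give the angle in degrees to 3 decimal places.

0.276°

Δφ = 0.2673°,  Δλ = 0.0766°
a = sin²(Δφ/2) + cos φ₁ cos φ₂ sin²(Δλ/2) = 0.000006
c = 2·arcsin(√a) = 0.004812 rad = 0.2757°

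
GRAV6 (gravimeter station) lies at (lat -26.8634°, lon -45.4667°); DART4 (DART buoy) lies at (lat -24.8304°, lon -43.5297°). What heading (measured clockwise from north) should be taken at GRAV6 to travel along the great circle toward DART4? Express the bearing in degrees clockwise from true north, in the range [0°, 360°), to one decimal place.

Δλ = 1.9370°
y = sin Δλ · cos φ₂ = 0.030676
x = cos φ₁ sin φ₂ − sin φ₁ cos φ₂ cos Δλ = 0.035241
θ = atan2(y, x) = 41.0385° → 41.0385° (mod 360°)

41.0°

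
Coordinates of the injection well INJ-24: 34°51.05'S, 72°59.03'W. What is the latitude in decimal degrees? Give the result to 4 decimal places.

34° + 51.05′/60 = 34 + 0.85083 = 34.8508°

34.8508°S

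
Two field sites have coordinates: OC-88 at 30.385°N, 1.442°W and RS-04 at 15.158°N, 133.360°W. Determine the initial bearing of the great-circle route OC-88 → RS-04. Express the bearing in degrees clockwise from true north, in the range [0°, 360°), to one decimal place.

Δλ = -131.9180°
y = sin Δλ · cos φ₂ = -0.718213
x = cos φ₁ sin φ₂ − sin φ₁ cos φ₂ cos Δλ = 0.551723
θ = atan2(y, x) = -52.4690° → 307.5310° (mod 360°)

307.5°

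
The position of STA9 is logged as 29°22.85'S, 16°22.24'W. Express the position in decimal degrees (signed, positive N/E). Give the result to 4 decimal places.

lat: 29.3808° S → -29.3808°
lon: 16.3707° W → -16.3707°

-29.3808°, -16.3707°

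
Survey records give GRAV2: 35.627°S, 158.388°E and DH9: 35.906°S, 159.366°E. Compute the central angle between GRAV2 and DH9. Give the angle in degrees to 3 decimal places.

0.841°

Δφ = -0.2790°,  Δλ = 0.9780°
a = sin²(Δφ/2) + cos φ₁ cos φ₂ sin²(Δλ/2) = 0.000054
c = 2·arcsin(√a) = 0.014681 rad = 0.8412°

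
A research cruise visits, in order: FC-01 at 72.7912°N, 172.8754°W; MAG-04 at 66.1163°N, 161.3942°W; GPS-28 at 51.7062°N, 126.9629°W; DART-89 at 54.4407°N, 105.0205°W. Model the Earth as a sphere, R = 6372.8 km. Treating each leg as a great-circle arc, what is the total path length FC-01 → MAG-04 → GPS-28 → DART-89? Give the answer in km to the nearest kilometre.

4846 km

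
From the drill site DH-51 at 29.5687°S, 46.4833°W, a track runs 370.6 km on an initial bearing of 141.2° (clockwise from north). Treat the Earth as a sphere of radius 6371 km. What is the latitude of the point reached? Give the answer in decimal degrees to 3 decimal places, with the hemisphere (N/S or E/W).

32.143°S

δ = d/R = 370.6/6371 = 0.058170 rad
φ₂ = arcsin(sin φ₁ cos δ + cos φ₁ sin δ cos θ)
   = arcsin(-0.49347·0.99831 + 0.86976·0.05814·-0.77934) = -32.14338°
λ₂ = λ₁ + atan2(sin θ sin δ cos φ₁, cos δ − sin φ₁ sin φ₂) = -44.01747°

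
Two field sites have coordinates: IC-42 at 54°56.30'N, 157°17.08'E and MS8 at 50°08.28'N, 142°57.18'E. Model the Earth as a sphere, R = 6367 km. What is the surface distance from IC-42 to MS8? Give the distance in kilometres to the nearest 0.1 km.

1102.9 km

IC-42: φ = +54.93833°, λ = +157.28467°
MS8: φ = +50.13800°, λ = +142.95300°
Δφ = -4.8003°,  Δλ = -14.3317°
a = sin²(Δφ/2) + cos φ₁ cos φ₂ sin²(Δλ/2) = 0.007483
c = 2·arcsin(√a) = 0.173226 rad = 9.9251°
d = R·c = 6367 × 0.173226 = 1102.9 km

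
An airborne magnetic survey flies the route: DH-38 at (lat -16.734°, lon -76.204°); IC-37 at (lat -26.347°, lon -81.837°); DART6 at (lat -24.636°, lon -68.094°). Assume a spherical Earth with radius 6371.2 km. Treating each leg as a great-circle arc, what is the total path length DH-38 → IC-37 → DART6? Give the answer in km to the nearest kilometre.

2609 km

DH-38→IC-37: c = 0.191004 rad, d = 1216.93 km
IC-37→DART6: c = 0.218451 rad, d = 1391.79 km
Total = 1216.93 + 1391.79 = 2608.72 km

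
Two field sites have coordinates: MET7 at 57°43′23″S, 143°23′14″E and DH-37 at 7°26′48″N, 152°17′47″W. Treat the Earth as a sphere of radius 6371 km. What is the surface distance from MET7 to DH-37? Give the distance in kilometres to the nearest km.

9242 km

MET7: φ = -57.72306°, λ = +143.38722°
DH-37: φ = +7.44667°, λ = -152.29639°
Δφ = 65.1697°,  Δλ = 64.3164°
a = sin²(Δφ/2) + cos φ₁ cos φ₂ sin²(Δλ/2) = 0.440043
c = 2·arcsin(√a) = 1.450594 rad = 83.1129°
d = R·c = 6371 × 1.450594 = 9241.7 km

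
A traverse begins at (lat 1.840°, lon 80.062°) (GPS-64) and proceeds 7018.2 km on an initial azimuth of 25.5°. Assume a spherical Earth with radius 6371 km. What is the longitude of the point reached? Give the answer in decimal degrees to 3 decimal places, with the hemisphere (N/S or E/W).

δ = d/R = 7018.2/6371 = 1.101585 rad
φ₂ = arcsin(sin φ₁ cos δ + cos φ₁ sin δ cos θ)
   = arcsin(0.03211·0.45218 + 0.99948·0.89193·0.90259) = 54.99905°
λ₂ = λ₁ + atan2(sin θ sin δ cos φ₁, cos δ − sin φ₁ sin φ₂) = 122.08581°

122.086°E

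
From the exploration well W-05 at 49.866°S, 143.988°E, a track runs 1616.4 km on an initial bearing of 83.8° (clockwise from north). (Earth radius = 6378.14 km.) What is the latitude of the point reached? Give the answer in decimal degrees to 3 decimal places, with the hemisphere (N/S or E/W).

δ = d/R = 1616.4/6378.14 = 0.253428 rad
φ₂ = arcsin(sin φ₁ cos δ + cos φ₁ sin δ cos θ)
   = arcsin(-0.76454·0.96806 + 0.64458·0.25072·0.10800) = -46.27492°
λ₂ = λ₁ + atan2(sin θ sin δ cos φ₁, cos δ − sin φ₁ sin φ₂) = 165.12605°

46.275°S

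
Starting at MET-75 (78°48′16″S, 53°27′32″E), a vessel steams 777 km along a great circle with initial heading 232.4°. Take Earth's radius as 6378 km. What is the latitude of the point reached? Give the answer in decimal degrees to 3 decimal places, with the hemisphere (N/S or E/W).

81.151°S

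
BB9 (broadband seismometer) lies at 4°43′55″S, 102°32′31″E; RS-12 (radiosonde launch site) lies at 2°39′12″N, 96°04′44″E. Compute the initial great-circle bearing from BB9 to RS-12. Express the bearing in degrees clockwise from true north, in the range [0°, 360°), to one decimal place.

BB9: φ = -4.73194°, λ = +102.54194°
RS-12: φ = +2.65333°, λ = +96.07889°
Δλ = -6.4631°
y = sin Δλ · cos φ₂ = -0.112442
x = cos φ₁ sin φ₂ − sin φ₁ cos φ₂ cos Δλ = 0.128017
θ = atan2(y, x) = -41.2940° → 318.7060° (mod 360°)

318.7°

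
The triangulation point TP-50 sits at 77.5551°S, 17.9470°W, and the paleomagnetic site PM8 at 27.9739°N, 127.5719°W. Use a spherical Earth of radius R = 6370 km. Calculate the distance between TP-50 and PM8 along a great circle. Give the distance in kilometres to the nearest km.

Δφ = 105.5290°,  Δλ = -109.6249°
a = sin²(Δφ/2) + cos φ₁ cos φ₂ sin²(Δλ/2) = 0.760985
c = 2·arcsin(√a) = 2.119955 rad = 121.4645°
d = R·c = 6370 × 2.119955 = 13504.1 km

13504 km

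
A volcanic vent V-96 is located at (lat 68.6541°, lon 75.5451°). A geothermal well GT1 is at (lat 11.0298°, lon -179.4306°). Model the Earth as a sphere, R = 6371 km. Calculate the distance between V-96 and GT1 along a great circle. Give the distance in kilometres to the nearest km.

Δφ = -57.6243°,  Δλ = 105.0243°
a = sin²(Δφ/2) + cos φ₁ cos φ₂ sin²(Δλ/2) = 0.457210
c = 2·arcsin(√a) = 1.485112 rad = 85.0907°
d = R·c = 6371 × 1.485112 = 9461.6 km

9462 km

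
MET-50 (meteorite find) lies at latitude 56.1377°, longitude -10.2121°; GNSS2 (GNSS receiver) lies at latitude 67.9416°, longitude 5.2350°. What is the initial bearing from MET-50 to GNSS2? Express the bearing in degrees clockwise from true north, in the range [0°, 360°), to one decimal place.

Δλ = 15.4471°
y = sin Δλ · cos φ₂ = 0.100028
x = cos φ₁ sin φ₂ − sin φ₁ cos φ₂ cos Δλ = 0.215828
θ = atan2(y, x) = 24.8659° → 24.8659° (mod 360°)

24.9°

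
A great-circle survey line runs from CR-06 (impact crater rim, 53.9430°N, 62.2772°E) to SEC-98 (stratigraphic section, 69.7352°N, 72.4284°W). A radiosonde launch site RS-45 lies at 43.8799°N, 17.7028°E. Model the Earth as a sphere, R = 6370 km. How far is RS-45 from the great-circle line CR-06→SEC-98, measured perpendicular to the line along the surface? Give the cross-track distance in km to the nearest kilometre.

3210 km

δ₁₃ = central angle CR-06→RS-45 = 0.530458 rad  (haversine)
θ₁₃ = bearing CR-06→RS-45 = 269.195°,  θ₁₂ = bearing CR-06→SEC-98 = 341.809°
dₓₜ = R·arcsin(sin δ₁₃ · sin(θ₁₃ − θ₁₂)) = 6370·arcsin(0.50593·sin(-72.614°)) = -3209.632 km
|dₓₜ| = 3209.632 km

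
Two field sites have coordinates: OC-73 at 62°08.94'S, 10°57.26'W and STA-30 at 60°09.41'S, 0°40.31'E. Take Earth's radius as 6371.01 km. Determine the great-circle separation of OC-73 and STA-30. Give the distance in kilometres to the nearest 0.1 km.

660.8 km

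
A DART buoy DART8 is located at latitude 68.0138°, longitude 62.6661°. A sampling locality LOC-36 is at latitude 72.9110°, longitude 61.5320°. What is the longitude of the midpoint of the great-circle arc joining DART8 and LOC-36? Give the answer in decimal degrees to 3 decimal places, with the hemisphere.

62.167°E

Bx = cos φ₂ cos Δλ = 0.293799,  By = cos φ₂ sin Δλ = -0.005816
φₘ = atan2(sin φ₁ + sin φ₂, √((cos φ₁ + Bx)² + By²)) = 70.46327°
λₘ = λ₁ + atan2(By, cos φ₁ + Bx) = 62.16738°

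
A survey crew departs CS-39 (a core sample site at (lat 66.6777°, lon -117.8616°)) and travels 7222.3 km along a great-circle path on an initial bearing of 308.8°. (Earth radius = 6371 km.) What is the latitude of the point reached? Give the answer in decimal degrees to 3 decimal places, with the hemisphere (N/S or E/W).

δ = d/R = 7222.3/6371 = 1.133621 rad
φ₂ = arcsin(sin φ₁ cos δ + cos φ₁ sin δ cos θ)
   = arcsin(0.91829·0.42338 + 0.39590·0.90595·0.62660) = 37.84531°
λ₂ = λ₁ + atan2(sin θ sin δ cos φ₁, cos δ − sin φ₁ sin φ₂) = 125.53116°

37.845°N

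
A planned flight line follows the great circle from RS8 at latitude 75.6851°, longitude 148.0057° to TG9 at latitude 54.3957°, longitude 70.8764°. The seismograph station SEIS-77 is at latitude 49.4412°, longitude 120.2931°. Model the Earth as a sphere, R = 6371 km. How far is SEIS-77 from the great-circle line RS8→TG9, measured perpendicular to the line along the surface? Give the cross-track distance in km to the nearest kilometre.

δ₁₃ = central angle RS8→SEIS-77 = 0.498129 rad  (haversine)
θ₁₃ = bearing RS8→SEIS-77 = 219.263°,  θ₁₂ = bearing RS8→TG9 = 277.565°
dₓₜ = R·arcsin(sin δ₁₃ · sin(θ₁₃ − θ₁₂)) = 6371·arcsin(0.47778·sin(-58.302°)) = -2667.099 km
|dₓₜ| = 2667.099 km

2667 km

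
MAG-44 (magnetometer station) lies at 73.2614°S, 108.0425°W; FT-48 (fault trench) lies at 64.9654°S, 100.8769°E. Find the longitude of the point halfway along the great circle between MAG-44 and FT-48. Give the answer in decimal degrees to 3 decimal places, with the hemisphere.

140.026°E

Bx = cos φ₂ cos Δλ = -0.370397,  By = cos φ₂ sin Δλ = -0.204634
φₘ = atan2(sin φ₁ + sin φ₂, √((cos φ₁ + Bx)² + By²)) = -83.24950°
λₘ = λ₁ + atan2(By, cos φ₁ + Bx) = 140.02639°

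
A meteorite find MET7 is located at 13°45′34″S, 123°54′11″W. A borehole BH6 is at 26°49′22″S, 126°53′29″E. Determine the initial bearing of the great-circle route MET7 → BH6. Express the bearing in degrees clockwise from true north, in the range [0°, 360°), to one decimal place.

MET7: φ = -13.75944°, λ = -123.90306°
BH6: φ = -26.82278°, λ = +126.89139°
Δλ = -109.2056°
y = sin Δλ · cos φ₂ = -0.842739
x = cos φ₁ sin φ₂ − sin φ₁ cos φ₂ cos Δλ = -0.508106
θ = atan2(y, x) = -121.0867° → 238.9133° (mod 360°)

238.9°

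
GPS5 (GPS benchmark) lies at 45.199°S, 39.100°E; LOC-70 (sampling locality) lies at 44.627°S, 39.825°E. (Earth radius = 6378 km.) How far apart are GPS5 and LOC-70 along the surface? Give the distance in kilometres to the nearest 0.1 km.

Δφ = 0.5720°,  Δλ = 0.7250°
a = sin²(Δφ/2) + cos φ₁ cos φ₂ sin²(Δλ/2) = 0.000045
c = 2·arcsin(√a) = 0.013415 rad = 0.7686°
d = R·c = 6378 × 0.013415 = 85.6 km

85.6 km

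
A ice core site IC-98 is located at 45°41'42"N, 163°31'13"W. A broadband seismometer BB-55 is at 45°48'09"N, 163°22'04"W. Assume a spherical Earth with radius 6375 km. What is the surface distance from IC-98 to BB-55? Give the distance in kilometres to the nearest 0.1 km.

16.8 km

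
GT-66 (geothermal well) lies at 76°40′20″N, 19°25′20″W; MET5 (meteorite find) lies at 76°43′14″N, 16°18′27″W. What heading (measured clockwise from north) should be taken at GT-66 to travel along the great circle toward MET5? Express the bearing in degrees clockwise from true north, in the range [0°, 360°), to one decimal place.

GT-66: φ = +76.67222°, λ = -19.42222°
MET5: φ = +76.72056°, λ = -16.30750°
Δλ = 3.1147°
y = sin Δλ · cos φ₂ = 0.012481
x = cos φ₁ sin φ₂ − sin φ₁ cos φ₂ cos Δλ = 0.001174
θ = atan2(y, x) = 84.6274° → 84.6274° (mod 360°)

84.6°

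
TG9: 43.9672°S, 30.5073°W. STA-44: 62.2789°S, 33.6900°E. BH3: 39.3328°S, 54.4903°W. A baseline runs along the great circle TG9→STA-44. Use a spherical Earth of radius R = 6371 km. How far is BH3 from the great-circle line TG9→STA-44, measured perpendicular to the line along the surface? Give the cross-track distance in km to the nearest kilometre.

1401 km

δ₁₃ = central angle TG9→BH3 = 0.321798 rad  (haversine)
θ₁₃ = bearing TG9→BH3 = 276.251°,  θ₁₂ = bearing TG9→STA-44 = 139.856°
dₓₜ = R·arcsin(sin δ₁₃ · sin(θ₁₃ − θ₁₂)) = 6371·arcsin(0.31627·sin(136.395°)) = 1400.960 km
|dₓₜ| = 1400.960 km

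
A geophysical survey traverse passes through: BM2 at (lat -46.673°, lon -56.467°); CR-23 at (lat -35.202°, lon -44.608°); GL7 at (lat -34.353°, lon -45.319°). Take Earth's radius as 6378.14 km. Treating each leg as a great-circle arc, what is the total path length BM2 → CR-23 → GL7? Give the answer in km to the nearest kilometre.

BM2→CR-23: c = 0.253428 rad, d = 1616.40 km
CR-23→GL7: c = 0.017985 rad, d = 114.71 km
Total = 1616.40 + 114.71 = 1731.11 km

1731 km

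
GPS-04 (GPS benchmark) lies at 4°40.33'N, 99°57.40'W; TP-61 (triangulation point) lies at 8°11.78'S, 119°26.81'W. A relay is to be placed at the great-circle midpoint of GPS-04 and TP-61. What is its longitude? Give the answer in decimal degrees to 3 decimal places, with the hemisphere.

109.668°W

GPS-04: φ = +4.67217°, λ = -99.95667°
TP-61: φ = -8.19633°, λ = -119.44683°
Bx = cos φ₂ cos Δλ = 0.933069,  By = cos φ₂ sin Δλ = -0.330237
φₘ = atan2(sin φ₁ + sin φ₂, √((cos φ₁ + Bx)² + By²)) = -1.78786°
λₘ = λ₁ + atan2(By, cos φ₁ + Bx) = -109.66761°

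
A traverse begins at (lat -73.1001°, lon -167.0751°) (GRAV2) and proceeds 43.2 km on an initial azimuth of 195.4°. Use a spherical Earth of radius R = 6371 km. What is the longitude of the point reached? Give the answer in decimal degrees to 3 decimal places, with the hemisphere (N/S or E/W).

167.438°W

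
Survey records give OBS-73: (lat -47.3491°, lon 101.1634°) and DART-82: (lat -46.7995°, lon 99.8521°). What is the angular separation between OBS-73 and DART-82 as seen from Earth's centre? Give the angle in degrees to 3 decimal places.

1.049°

Δφ = 0.5496°,  Δλ = -1.3113°
a = sin²(Δφ/2) + cos φ₁ cos φ₂ sin²(Δλ/2) = 0.000084
c = 2·arcsin(√a) = 0.018302 rad = 1.0486°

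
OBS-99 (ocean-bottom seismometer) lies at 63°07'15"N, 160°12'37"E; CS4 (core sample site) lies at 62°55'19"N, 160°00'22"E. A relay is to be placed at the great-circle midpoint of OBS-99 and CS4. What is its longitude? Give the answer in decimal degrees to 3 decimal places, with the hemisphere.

160.108°E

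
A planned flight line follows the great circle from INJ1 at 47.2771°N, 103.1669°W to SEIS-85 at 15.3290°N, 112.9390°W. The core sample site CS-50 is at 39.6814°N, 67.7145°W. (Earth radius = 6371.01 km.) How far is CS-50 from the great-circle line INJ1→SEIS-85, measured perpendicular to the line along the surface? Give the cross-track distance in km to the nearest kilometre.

δ₁₃ = central angle INJ1→CS-50 = 0.463666 rad  (haversine)
θ₁₃ = bearing INJ1→CS-50 = 93.507°,  θ₁₂ = bearing INJ1→SEIS-85 = 197.509°
dₓₜ = R·arcsin(sin δ₁₃ · sin(θ₁₃ − θ₁₂)) = 6371.01·arcsin(0.44723·sin(-104.002°)) = -2859.709 km
|dₓₜ| = 2859.709 km

2860 km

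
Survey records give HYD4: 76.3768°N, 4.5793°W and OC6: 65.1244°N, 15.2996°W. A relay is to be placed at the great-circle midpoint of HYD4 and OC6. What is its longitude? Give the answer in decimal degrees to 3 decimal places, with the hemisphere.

11.456°W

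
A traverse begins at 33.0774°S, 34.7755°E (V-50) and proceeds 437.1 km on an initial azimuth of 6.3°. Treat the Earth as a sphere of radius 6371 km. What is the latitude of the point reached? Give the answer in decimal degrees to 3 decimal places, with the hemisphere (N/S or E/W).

δ = d/R = 437.1/6371 = 0.068608 rad
φ₂ = arcsin(sin φ₁ cos δ + cos φ₁ sin δ cos θ)
   = arcsin(-0.54577·0.99765 + 0.83793·0.06855·0.99396) = -29.16923°
λ₂ = λ₁ + atan2(sin θ sin δ cos φ₁, cos δ − sin φ₁ sin φ₂) = 35.26912°

29.169°S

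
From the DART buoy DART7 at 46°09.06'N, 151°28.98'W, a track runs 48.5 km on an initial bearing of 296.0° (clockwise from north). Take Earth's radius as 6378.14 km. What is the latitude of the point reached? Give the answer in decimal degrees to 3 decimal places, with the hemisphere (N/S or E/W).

DART7: φ = +46.15100°, λ = -151.48300°
δ = d/R = 48.5/6378.14 = 0.007604 rad
φ₂ = arcsin(sin φ₁ cos δ + cos φ₁ sin δ cos θ)
   = arcsin(0.72117·0.99997 + 0.69276·0.00760·0.43837) = 46.34059°
λ₂ = λ₁ + atan2(sin θ sin δ cos φ₁, cos δ − sin φ₁ sin φ₂) = -152.05022°

46.341°N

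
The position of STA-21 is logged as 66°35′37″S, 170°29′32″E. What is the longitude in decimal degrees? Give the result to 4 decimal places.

170.4922°E

170° + 29′/60 + 32″/3600 = 170 + 0.48333 + 0.00889 = 170.4922°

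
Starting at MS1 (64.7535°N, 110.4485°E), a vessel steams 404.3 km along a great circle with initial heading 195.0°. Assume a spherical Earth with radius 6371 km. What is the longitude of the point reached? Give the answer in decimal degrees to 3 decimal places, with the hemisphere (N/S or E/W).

108.494°E

δ = d/R = 404.3/6371 = 0.063459 rad
φ₂ = arcsin(sin φ₁ cos δ + cos φ₁ sin δ cos θ)
   = arcsin(0.90448·0.99799 + 0.42651·0.06342·-0.96593) = 61.22706°
λ₂ = λ₁ + atan2(sin θ sin δ cos φ₁, cos δ − sin φ₁ sin φ₂) = 108.49436°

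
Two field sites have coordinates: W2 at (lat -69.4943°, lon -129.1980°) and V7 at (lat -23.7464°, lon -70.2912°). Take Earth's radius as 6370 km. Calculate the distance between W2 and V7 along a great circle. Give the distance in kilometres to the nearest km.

6351 km

Δφ = 45.7479°,  Δλ = 58.9068°
a = sin²(Δφ/2) + cos φ₁ cos φ₂ sin²(Δλ/2) = 0.228618
c = 2·arcsin(√a) = 0.997072 rad = 57.1280°
d = R·c = 6370 × 0.997072 = 6351.3 km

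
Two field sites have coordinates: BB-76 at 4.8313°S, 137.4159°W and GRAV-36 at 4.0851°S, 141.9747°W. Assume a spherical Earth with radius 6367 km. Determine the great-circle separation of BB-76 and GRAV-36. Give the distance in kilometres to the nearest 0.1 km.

511.8 km

Δφ = 0.7462°,  Δλ = -4.5588°
a = sin²(Δφ/2) + cos φ₁ cos φ₂ sin²(Δλ/2) = 0.001615
c = 2·arcsin(√a) = 0.080387 rad = 4.6058°
d = R·c = 6367 × 0.080387 = 511.8 km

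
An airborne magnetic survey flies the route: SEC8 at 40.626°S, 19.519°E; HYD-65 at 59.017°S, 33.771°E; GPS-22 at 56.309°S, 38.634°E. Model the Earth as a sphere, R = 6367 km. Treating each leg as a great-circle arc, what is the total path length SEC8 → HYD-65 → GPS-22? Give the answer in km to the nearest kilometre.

SEC8→HYD-65: c = 0.357140 rad, d = 2273.91 km
HYD-65→GPS-22: c = 0.065504 rad, d = 417.07 km
Total = 2273.91 + 417.07 = 2690.98 km

2691 km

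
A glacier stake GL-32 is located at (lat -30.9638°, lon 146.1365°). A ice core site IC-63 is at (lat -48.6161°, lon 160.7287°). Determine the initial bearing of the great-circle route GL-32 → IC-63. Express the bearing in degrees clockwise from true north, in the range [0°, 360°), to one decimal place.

Δλ = 14.5922°
y = sin Δλ · cos φ₂ = 0.166556
x = cos φ₁ sin φ₂ − sin φ₁ cos φ₂ cos Δλ = -0.314211
θ = atan2(y, x) = 152.0730° → 152.0730° (mod 360°)

152.1°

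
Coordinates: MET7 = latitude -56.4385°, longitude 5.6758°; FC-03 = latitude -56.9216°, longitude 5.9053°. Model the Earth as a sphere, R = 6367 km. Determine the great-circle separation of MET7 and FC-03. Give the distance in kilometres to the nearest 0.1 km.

55.5 km

Δφ = -0.4831°,  Δλ = 0.2295°
a = sin²(Δφ/2) + cos φ₁ cos φ₂ sin²(Δλ/2) = 0.000019
c = 2·arcsin(√a) = 0.008714 rad = 0.4993°
d = R·c = 6367 × 0.008714 = 55.5 km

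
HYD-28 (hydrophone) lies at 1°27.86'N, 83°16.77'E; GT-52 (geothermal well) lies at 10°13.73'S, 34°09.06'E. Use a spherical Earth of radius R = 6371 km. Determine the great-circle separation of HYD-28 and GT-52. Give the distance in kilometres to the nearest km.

5589 km

HYD-28: φ = +1.46433°, λ = +83.27950°
GT-52: φ = -10.22883°, λ = +34.15100°
Δφ = -11.6932°,  Δλ = -49.1285°
a = sin²(Δφ/2) + cos φ₁ cos φ₂ sin²(Δλ/2) = 0.180392
c = 2·arcsin(√a) = 0.877318 rad = 50.2666°
d = R·c = 6371 × 0.877318 = 5589.4 km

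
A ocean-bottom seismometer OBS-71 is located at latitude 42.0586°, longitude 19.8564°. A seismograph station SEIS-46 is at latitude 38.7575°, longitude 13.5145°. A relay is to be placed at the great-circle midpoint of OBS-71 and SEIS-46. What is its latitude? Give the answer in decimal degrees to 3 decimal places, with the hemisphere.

40.451°N

Bx = cos φ₂ cos Δλ = 0.775030,  By = cos φ₂ sin Δλ = -0.086138
φₘ = atan2(sin φ₁ + sin φ₂, √((cos φ₁ + Bx)² + By²)) = 40.45136°
λₘ = λ₁ + atan2(By, cos φ₁ + Bx) = 16.60758°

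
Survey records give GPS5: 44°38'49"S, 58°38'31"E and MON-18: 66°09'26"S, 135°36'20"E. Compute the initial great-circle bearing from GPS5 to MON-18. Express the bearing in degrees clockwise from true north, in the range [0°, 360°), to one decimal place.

146.1°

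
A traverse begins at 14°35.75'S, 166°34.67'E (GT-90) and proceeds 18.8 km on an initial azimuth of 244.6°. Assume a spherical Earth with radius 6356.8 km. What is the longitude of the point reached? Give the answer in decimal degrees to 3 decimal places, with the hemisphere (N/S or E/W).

166.420°E

GT-90: φ = -14.59583°, λ = +166.57783°
δ = d/R = 18.8/6356.8 = 0.002957 rad
φ₂ = arcsin(sin φ₁ cos δ + cos φ₁ sin δ cos θ)
   = arcsin(-0.25200·1.00000 + 0.96773·0.00296·-0.42894) = -14.66846°
λ₂ = λ₁ + atan2(sin θ sin δ cos φ₁, cos δ − sin φ₁ sin φ₂) = 166.41961°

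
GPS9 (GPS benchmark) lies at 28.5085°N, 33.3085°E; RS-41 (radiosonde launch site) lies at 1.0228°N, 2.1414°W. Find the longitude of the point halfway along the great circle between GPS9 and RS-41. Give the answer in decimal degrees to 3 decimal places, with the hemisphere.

Bx = cos φ₂ cos Δλ = 0.814493,  By = cos φ₂ sin Δλ = -0.579898
φₘ = atan2(sin φ₁ + sin φ₂, √((cos φ₁ + Bx)² + By²)) = 15.46394°
λₘ = λ₁ + atan2(By, cos φ₁ + Bx) = 14.40326°

14.403°E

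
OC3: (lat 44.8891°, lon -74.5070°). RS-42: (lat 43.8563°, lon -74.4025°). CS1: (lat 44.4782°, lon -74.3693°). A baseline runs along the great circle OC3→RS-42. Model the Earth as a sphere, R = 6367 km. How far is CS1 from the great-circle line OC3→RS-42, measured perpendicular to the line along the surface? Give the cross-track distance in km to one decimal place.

δ₁₃ = central angle OC3→CS1 = 0.007372 rad  (haversine)
θ₁₃ = bearing OC3→CS1 = 166.550°,  θ₁₂ = bearing OC3→RS-42 = 175.827°
dₓₜ = R·arcsin(sin δ₁₃ · sin(θ₁₃ − θ₁₂)) = 6367·arcsin(0.00737·sin(-9.277°)) = -7.567 km
|dₓₜ| = 7.567 km

7.6 km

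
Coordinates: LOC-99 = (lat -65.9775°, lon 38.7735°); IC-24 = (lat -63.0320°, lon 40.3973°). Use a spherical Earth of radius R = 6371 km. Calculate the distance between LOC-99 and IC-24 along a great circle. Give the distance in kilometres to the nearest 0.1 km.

Δφ = 2.9455°,  Δλ = 1.6238°
a = sin²(Δφ/2) + cos φ₁ cos φ₂ sin²(Δλ/2) = 0.000698
c = 2·arcsin(√a) = 0.052832 rad = 3.0270°
d = R·c = 6371 × 0.052832 = 336.6 km

336.6 km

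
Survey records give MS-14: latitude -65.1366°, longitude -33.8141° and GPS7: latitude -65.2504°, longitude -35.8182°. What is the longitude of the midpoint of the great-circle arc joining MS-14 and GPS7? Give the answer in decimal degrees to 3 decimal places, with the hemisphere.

34.814°W

Bx = cos φ₂ cos Δλ = 0.418397,  By = cos φ₂ sin Δλ = -0.014641
φₘ = atan2(sin φ₁ + sin φ₂, √((cos φ₁ + Bx)² + By²)) = -65.19684°
λₘ = λ₁ + atan2(By, cos φ₁ + Bx) = -34.81400°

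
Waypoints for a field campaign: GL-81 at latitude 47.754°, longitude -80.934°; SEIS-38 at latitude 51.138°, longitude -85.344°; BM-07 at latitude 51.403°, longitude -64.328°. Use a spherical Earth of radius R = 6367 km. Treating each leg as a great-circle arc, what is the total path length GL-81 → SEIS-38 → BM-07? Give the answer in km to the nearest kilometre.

1949 km

GL-81→SEIS-38: c = 0.077383 rad, d = 492.70 km
SEIS-38→BM-07: c = 0.228745 rad, d = 1456.42 km
Total = 492.70 + 1456.42 = 1949.12 km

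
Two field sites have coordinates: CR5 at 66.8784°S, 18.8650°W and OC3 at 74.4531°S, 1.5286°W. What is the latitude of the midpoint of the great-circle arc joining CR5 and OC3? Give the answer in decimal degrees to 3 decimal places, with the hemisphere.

70.863°S

Bx = cos φ₂ cos Δλ = 0.255851,  By = cos φ₂ sin Δλ = 0.079867
φₘ = atan2(sin φ₁ + sin φ₂, √((cos φ₁ + Bx)² + By²)) = -70.86312°
λₘ = λ₁ + atan2(By, cos φ₁ + Bx) = -11.84437°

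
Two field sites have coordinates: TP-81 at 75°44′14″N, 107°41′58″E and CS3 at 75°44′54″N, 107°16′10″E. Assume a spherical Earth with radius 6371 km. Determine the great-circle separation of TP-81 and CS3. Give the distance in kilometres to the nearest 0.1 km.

11.8 km

TP-81: φ = +75.73722°, λ = +107.69944°
CS3: φ = +75.74833°, λ = +107.26944°
Δφ = 0.0111°,  Δλ = -0.4300°
a = sin²(Δφ/2) + cos φ₁ cos φ₂ sin²(Δλ/2) = 0.000001
c = 2·arcsin(√a) = 0.001858 rad = 0.1065°
d = R·c = 6371 × 0.001858 = 11.8 km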